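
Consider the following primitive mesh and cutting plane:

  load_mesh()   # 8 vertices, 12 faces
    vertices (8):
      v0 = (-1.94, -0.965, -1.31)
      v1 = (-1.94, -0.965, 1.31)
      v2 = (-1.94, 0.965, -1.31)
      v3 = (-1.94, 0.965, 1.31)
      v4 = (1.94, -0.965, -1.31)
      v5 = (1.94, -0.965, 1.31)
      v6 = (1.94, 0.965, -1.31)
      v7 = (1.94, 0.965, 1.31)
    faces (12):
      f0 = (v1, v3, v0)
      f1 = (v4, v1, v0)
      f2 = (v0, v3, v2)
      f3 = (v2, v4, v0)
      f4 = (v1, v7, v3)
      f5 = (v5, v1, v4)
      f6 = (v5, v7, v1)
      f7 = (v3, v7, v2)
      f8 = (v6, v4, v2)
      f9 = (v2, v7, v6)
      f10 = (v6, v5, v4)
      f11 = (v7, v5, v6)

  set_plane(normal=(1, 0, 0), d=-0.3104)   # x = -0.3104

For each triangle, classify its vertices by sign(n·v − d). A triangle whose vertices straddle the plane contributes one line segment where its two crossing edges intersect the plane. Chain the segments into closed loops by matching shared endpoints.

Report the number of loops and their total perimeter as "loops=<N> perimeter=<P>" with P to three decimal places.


loops=1 perimeter=9.100

Straddling triangles (8 of 12):
  (v4,v1,v0) [+--] → (-0.3104, -0.965, 0.2096)–(-0.3104, -0.965, -1.31)  len=1.5196
  (v2,v4,v0) [-+-] → (-0.3104, 0.1544, -1.31)–(-0.3104, -0.965, -1.31)  len=1.1194
  (v1,v7,v3) [-+-] → (-0.3104, -0.1544, 1.31)–(-0.3104, 0.965, 1.31)  len=1.1194
  (v5,v1,v4) [+-+] → (-0.3104, -0.965, 1.31)–(-0.3104, -0.965, 0.2096)  len=1.1004
  (v5,v7,v1) [++-] → (-0.3104, -0.1544, 1.31)–(-0.3104, -0.965, 1.31)  len=0.8106
  (v3,v7,v2) [-+-] → (-0.3104, 0.965, 1.31)–(-0.3104, 0.965, -0.2096)  len=1.5196
  (v6,v4,v2) [++-] → (-0.3104, 0.1544, -1.31)–(-0.3104, 0.965, -1.31)  len=0.8106
  (v2,v7,v6) [-++] → (-0.3104, 0.965, -0.2096)–(-0.3104, 0.965, -1.31)  len=1.1004

Chained into 1 loop(s):
  loop 1: 8 segments, perimeter = 9.1000
Total perimeter = 9.100


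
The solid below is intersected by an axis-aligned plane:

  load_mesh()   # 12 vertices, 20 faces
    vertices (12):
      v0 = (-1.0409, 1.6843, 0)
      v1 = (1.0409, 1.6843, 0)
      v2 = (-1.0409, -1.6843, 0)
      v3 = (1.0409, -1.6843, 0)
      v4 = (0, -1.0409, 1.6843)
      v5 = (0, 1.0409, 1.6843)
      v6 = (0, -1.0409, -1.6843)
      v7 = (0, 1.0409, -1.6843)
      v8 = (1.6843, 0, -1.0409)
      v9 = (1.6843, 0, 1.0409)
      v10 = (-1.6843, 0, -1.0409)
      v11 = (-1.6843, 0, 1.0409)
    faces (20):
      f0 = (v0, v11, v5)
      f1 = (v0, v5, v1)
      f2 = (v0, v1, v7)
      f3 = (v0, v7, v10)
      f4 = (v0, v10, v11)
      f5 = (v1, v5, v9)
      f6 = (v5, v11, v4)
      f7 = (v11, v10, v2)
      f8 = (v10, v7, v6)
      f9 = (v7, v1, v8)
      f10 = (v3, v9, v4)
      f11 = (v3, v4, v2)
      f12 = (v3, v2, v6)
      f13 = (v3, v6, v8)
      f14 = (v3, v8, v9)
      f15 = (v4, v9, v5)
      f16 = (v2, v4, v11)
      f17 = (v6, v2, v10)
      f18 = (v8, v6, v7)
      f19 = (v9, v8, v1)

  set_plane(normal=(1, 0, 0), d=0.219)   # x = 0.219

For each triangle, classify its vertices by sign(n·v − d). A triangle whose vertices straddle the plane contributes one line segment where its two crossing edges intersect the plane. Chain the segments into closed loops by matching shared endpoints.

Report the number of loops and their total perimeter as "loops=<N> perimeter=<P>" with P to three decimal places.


loops=1 perimeter=10.848

Straddling triangles (10 of 20):
  (v0,v5,v1) [--+] → (0.219, 1.17627, 1.32993)–(0.219, 1.6843, 0)  len=1.4237
  (v0,v1,v7) [-+-] → (0.219, 1.6843, 0)–(0.219, 1.17627, -1.32993)  len=1.4237
  (v1,v5,v9) [+-+] → (0.219, 1.17627, 1.32993)–(0.219, 0.905558, 1.60064)  len=0.3828
  (v7,v1,v8) [-++] → (0.219, 1.17627, -1.32993)–(0.219, 0.905558, -1.60064)  len=0.3828
  (v3,v9,v4) [++-] → (0.219, -0.905558, 1.60064)–(0.219, -1.17627, 1.32993)  len=0.3828
  (v3,v4,v2) [+--] → (0.219, -1.17627, 1.32993)–(0.219, -1.6843, 0)  len=1.4237
  (v3,v2,v6) [+--] → (0.219, -1.6843, 0)–(0.219, -1.17627, -1.32993)  len=1.4237
  (v3,v6,v8) [+-+] → (0.219, -1.17627, -1.32993)–(0.219, -0.905558, -1.60064)  len=0.3828
  (v4,v9,v5) [-+-] → (0.219, -0.905558, 1.60064)–(0.219, 0.905558, 1.60064)  len=1.8111
  (v8,v6,v7) [+--] → (0.219, -0.905558, -1.60064)–(0.219, 0.905558, -1.60064)  len=1.8111

Chained into 1 loop(s):
  loop 1: 10 segments, perimeter = 10.8483
Total perimeter = 10.848


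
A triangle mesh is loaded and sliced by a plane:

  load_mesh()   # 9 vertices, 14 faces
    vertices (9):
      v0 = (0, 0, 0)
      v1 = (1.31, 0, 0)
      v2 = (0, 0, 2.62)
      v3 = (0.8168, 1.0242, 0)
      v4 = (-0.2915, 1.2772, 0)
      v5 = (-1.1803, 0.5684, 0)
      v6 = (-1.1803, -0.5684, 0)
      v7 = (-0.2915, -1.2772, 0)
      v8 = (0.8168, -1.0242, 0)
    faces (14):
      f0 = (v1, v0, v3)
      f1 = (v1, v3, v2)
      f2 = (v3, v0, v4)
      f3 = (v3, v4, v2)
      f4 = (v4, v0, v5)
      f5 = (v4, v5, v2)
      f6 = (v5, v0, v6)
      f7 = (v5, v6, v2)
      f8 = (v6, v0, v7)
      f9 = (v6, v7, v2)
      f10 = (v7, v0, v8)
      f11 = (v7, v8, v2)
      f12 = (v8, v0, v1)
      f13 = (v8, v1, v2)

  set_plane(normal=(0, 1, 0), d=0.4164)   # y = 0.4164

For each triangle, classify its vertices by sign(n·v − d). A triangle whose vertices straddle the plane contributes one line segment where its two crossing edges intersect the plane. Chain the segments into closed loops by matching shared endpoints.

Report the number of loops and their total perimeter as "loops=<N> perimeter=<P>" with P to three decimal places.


loops=1 perimeter=6.587

Straddling triangles (8 of 14):
  (v1,v0,v3) [--+] → (0.332079, 0.4164, 0)–(1.10948, 0.4164, 0)  len=0.7774
  (v1,v3,v2) [-+-] → (1.10948, 0.4164, 0)–(0.332079, 0.4164, 1.55481)  len=1.7383
  (v3,v0,v4) [+-+] → (0.332079, 0.4164, 0)–(-0.0950365, 0.4164, 0)  len=0.4271
  (v3,v4,v2) [++-] → (-0.0950365, 0.4164, 1.76581)–(0.332079, 0.4164, 1.55481)  len=0.4764
  (v4,v0,v5) [+-+] → (-0.0950365, 0.4164, 0)–(-0.864667, 0.4164, 0)  len=0.7696
  (v4,v5,v2) [++-] → (-0.864667, 0.4164, 0.700633)–(-0.0950365, 0.4164, 1.76581)  len=1.3141
  (v5,v0,v6) [+--] → (-0.864667, 0.4164, 0)–(-1.1803, 0.4164, 0)  len=0.3156
  (v5,v6,v2) [+--] → (-1.1803, 0.4164, 0)–(-0.864667, 0.4164, 0.700633)  len=0.7684

Chained into 1 loop(s):
  loop 1: 8 segments, perimeter = 6.5871
Total perimeter = 6.587


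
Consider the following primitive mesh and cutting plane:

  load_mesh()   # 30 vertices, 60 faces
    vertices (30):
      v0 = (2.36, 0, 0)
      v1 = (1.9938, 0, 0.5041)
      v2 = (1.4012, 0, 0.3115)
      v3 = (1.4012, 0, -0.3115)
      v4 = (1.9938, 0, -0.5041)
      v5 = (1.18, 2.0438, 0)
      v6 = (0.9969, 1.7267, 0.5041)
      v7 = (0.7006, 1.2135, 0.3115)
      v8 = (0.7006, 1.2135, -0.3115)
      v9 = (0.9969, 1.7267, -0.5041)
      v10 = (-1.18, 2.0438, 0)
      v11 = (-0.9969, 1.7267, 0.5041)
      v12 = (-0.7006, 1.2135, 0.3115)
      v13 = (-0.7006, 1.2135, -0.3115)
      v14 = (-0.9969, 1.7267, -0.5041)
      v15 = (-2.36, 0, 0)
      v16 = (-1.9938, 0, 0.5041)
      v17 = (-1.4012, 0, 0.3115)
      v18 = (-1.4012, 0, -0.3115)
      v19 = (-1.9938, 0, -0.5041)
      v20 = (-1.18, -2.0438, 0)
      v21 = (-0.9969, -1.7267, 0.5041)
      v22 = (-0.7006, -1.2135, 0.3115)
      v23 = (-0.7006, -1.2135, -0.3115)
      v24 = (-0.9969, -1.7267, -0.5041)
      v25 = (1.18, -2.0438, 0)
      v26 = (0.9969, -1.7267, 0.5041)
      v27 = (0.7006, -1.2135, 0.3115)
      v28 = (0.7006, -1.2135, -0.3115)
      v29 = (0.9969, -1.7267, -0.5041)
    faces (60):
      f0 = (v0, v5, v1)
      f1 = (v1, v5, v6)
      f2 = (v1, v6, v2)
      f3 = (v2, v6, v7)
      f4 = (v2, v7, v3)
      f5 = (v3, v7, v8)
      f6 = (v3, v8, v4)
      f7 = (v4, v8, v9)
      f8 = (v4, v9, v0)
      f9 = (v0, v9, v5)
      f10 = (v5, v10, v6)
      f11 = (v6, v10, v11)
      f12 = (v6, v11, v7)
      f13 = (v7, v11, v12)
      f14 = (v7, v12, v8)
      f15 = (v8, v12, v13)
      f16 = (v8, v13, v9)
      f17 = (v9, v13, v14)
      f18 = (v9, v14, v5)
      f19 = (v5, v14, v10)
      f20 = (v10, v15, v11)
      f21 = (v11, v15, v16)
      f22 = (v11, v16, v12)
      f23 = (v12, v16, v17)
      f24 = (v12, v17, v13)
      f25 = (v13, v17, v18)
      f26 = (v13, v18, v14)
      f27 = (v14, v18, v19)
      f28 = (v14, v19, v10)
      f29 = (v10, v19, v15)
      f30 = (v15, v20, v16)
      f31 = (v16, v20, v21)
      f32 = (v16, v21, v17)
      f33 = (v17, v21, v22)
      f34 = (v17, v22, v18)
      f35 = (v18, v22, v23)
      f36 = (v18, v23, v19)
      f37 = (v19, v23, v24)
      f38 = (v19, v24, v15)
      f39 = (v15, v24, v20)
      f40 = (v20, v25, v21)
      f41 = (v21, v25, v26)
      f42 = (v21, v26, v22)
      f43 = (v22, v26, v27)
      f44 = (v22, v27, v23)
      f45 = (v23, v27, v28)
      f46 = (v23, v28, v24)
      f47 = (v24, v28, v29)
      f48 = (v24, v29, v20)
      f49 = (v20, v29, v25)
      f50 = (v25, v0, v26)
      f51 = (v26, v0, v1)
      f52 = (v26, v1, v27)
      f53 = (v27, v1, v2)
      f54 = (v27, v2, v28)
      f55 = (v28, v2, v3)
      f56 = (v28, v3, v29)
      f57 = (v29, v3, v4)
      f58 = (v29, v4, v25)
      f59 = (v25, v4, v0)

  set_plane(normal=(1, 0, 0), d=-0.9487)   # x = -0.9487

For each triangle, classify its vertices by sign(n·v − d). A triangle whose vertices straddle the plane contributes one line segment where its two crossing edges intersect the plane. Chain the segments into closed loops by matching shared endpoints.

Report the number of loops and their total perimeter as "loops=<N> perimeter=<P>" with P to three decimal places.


loops=2 perimeter=7.483

Straddling triangles (24 of 60):
  (v5,v10,v6) [+-+] → (-0.9487, 2.0438, 0)–(-0.9487, 2.01011, 0.0535616)  len=0.0633
  (v6,v10,v11) [+--] → (-0.9487, 2.01011, 0.0535616)–(-0.9487, 1.7267, 0.5041)  len=0.5323
  (v6,v11,v7) [+-+] → (-0.9487, 1.7267, 0.5041)–(-0.9487, 1.71213, 0.498631)  len=0.0156
  (v7,v11,v12) [+-+] → (-0.9487, 1.71213, 0.498631)–(-0.9487, 1.64322, 0.472769)  len=0.0736
  (v9,v13,v14) [++-] → (-0.9487, 1.64322, -0.472769)–(-0.9487, 1.7267, -0.5041)  len=0.0892
  (v9,v14,v5) [+-+] → (-0.9487, 1.7267, -0.5041)–(-0.9487, 1.73372, -0.492938)  len=0.0132
  (v5,v14,v10) [+--] → (-0.9487, 1.73372, -0.492938)–(-0.9487, 2.0438, 0)  len=0.5824
  (v11,v16,v12) [--+] → (-0.9487, 0.98069, 0.34845)–(-0.9487, 1.64322, 0.472769)  len=0.6741
  (v12,v16,v17) [+--] → (-0.9487, 0.98069, 0.34845)–(-0.9487, 0.783769, 0.3115)  len=0.2004
  (v12,v17,v13) [+-+] → (-0.9487, 0.783769, 0.3115)–(-0.9487, 0.783769, -0.0908801)  len=0.4024
  (v13,v17,v18) [+--] → (-0.9487, 0.783769, -0.0908801)–(-0.9487, 0.783769, -0.3115)  len=0.2206
  (v13,v18,v14) [+--] → (-0.9487, 0.783769, -0.3115)–(-0.9487, 1.64322, -0.472769)  len=0.8744
  (v17,v21,v22) [--+] → (-0.9487, -1.64322, 0.472769)–(-0.9487, -0.783769, 0.3115)  len=0.8744
  (v17,v22,v18) [-+-] → (-0.9487, -0.783769, 0.3115)–(-0.9487, -0.783769, 0.0908801)  len=0.2206
  (v18,v22,v23) [-++] → (-0.9487, -0.783769, 0.0908801)–(-0.9487, -0.783769, -0.3115)  len=0.4024
  (v18,v23,v19) [-+-] → (-0.9487, -0.783769, -0.3115)–(-0.9487, -0.98069, -0.34845)  len=0.2004
  (v19,v23,v24) [-+-] → (-0.9487, -0.98069, -0.34845)–(-0.9487, -1.64322, -0.472769)  len=0.6741
  (v20,v25,v21) [-+-] → (-0.9487, -2.0438, 0)–(-0.9487, -1.73372, 0.492938)  len=0.5824
  (v21,v25,v26) [-++] → (-0.9487, -1.73372, 0.492938)–(-0.9487, -1.7267, 0.5041)  len=0.0132
  (v21,v26,v22) [-++] → (-0.9487, -1.7267, 0.5041)–(-0.9487, -1.64322, 0.472769)  len=0.0892
  (v23,v28,v24) [++-] → (-0.9487, -1.71213, -0.498631)–(-0.9487, -1.64322, -0.472769)  len=0.0736
  (v24,v28,v29) [-++] → (-0.9487, -1.71213, -0.498631)–(-0.9487, -1.7267, -0.5041)  len=0.0156
  (v24,v29,v20) [-+-] → (-0.9487, -1.7267, -0.5041)–(-0.9487, -2.01011, -0.0535616)  len=0.5323
  (v20,v29,v25) [-++] → (-0.9487, -2.01011, -0.0535616)–(-0.9487, -2.0438, 0)  len=0.0633

Chained into 2 loop(s):
  loop 1: 12 segments, perimeter = 3.7413
  loop 2: 12 segments, perimeter = 3.7413
Total perimeter = 7.483


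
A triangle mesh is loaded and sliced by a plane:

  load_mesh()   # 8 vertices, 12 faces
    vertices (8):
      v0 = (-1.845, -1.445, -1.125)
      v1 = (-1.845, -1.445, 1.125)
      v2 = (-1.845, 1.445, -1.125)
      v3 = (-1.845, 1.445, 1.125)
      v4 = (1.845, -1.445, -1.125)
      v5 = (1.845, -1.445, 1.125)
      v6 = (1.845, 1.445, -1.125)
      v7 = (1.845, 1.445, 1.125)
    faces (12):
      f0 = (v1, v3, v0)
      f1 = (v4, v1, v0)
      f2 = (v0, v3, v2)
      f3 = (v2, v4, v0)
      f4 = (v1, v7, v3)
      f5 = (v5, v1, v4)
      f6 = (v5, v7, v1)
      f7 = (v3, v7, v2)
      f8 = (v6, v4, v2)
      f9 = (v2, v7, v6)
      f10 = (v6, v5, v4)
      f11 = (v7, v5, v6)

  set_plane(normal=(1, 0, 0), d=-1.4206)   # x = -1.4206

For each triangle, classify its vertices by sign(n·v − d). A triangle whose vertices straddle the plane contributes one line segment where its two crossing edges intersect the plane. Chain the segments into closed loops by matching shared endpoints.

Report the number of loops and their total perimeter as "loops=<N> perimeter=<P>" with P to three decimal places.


loops=1 perimeter=10.280

Straddling triangles (8 of 12):
  (v4,v1,v0) [+--] → (-1.4206, -1.445, 0.86622)–(-1.4206, -1.445, -1.125)  len=1.9912
  (v2,v4,v0) [-+-] → (-1.4206, 1.11261, -1.125)–(-1.4206, -1.445, -1.125)  len=2.5576
  (v1,v7,v3) [-+-] → (-1.4206, -1.11261, 1.125)–(-1.4206, 1.445, 1.125)  len=2.5576
  (v5,v1,v4) [+-+] → (-1.4206, -1.445, 1.125)–(-1.4206, -1.445, 0.86622)  len=0.2588
  (v5,v7,v1) [++-] → (-1.4206, -1.11261, 1.125)–(-1.4206, -1.445, 1.125)  len=0.3324
  (v3,v7,v2) [-+-] → (-1.4206, 1.445, 1.125)–(-1.4206, 1.445, -0.86622)  len=1.9912
  (v6,v4,v2) [++-] → (-1.4206, 1.11261, -1.125)–(-1.4206, 1.445, -1.125)  len=0.3324
  (v2,v7,v6) [-++] → (-1.4206, 1.445, -0.86622)–(-1.4206, 1.445, -1.125)  len=0.2588

Chained into 1 loop(s):
  loop 1: 8 segments, perimeter = 10.2800
Total perimeter = 10.280


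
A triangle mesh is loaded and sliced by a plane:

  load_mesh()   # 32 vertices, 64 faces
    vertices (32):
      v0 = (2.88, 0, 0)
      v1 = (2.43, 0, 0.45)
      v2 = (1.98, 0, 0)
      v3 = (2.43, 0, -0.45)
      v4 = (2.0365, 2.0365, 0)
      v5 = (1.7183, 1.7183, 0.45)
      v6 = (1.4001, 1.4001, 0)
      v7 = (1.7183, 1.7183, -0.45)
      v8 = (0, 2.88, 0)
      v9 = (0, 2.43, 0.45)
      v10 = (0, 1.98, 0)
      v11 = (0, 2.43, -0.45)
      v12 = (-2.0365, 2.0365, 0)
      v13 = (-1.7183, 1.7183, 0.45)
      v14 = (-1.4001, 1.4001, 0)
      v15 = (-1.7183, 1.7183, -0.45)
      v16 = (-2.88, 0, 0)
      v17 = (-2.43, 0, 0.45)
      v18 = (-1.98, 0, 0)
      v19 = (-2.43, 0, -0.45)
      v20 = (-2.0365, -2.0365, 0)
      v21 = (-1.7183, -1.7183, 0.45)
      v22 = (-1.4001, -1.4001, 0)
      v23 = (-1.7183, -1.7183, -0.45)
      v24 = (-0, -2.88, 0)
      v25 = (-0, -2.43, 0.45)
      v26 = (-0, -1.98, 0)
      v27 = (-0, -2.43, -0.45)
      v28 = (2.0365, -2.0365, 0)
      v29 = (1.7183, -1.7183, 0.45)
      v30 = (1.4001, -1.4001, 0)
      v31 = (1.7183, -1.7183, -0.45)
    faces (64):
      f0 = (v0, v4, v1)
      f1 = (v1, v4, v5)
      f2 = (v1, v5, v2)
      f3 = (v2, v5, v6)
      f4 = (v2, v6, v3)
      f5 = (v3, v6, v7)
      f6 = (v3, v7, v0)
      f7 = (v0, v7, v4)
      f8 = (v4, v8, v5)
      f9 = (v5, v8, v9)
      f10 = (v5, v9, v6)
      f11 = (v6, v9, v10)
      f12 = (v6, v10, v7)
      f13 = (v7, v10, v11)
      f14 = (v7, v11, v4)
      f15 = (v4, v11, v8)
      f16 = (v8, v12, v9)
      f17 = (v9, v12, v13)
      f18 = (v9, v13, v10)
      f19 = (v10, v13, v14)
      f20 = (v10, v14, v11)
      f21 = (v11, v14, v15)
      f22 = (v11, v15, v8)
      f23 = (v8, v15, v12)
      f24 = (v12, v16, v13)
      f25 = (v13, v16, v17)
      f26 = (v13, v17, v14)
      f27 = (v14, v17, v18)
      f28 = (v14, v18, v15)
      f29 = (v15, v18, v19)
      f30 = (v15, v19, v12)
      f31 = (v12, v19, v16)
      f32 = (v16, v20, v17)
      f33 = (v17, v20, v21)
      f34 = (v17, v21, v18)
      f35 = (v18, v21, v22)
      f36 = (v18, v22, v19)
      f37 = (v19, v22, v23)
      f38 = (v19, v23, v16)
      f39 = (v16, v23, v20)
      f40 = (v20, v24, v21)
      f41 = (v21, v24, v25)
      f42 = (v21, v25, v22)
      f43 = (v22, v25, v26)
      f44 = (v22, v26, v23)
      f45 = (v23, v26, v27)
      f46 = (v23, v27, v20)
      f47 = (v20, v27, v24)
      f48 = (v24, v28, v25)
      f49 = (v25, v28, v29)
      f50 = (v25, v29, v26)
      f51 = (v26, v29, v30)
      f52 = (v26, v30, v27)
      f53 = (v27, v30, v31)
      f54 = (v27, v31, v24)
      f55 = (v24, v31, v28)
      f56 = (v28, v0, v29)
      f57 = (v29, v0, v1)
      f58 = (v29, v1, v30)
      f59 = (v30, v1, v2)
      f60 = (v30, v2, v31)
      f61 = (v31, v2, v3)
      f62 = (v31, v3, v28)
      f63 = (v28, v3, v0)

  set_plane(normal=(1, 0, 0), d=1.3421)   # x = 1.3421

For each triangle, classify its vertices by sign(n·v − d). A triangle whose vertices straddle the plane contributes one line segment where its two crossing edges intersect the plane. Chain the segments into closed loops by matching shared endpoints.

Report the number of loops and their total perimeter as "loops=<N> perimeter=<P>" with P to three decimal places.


loops=2 perimeter=5.091

Straddling triangles (16 of 64):
  (v4,v8,v5) [+-+] → (1.3421, 2.32411, 0)–(1.3421, 1.97264, 0.351478)  len=0.4971
  (v5,v8,v9) [+--] → (1.3421, 1.97264, 0.351478)–(1.3421, 1.87412, 0.45)  len=0.1393
  (v5,v9,v6) [+-+] → (1.3421, 1.87412, 0.45)–(1.3421, 1.44276, 0.0186415)  len=0.6100
  (v6,v9,v10) [+--] → (1.3421, 1.44276, 0.0186415)–(1.3421, 1.42412, 0)  len=0.0264
  (v6,v10,v7) [+-+] → (1.3421, 1.42412, 0)–(1.3421, 1.7756, -0.351478)  len=0.4971
  (v7,v10,v11) [+--] → (1.3421, 1.7756, -0.351478)–(1.3421, 1.87412, -0.45)  len=0.1393
  (v7,v11,v4) [+-+] → (1.3421, 1.87412, -0.45)–(1.3421, 2.17067, -0.15344)  len=0.4194
  (v4,v11,v8) [+--] → (1.3421, 2.17067, -0.15344)–(1.3421, 2.32411, 0)  len=0.2170
  (v24,v28,v25) [-+-] → (1.3421, -2.32411, 0)–(1.3421, -2.17067, 0.15344)  len=0.2170
  (v25,v28,v29) [-++] → (1.3421, -2.17067, 0.15344)–(1.3421, -1.87412, 0.45)  len=0.4194
  (v25,v29,v26) [-+-] → (1.3421, -1.87412, 0.45)–(1.3421, -1.7756, 0.351478)  len=0.1393
  (v26,v29,v30) [-++] → (1.3421, -1.7756, 0.351478)–(1.3421, -1.42412, 0)  len=0.4971
  (v26,v30,v27) [-+-] → (1.3421, -1.42412, 0)–(1.3421, -1.44276, -0.0186415)  len=0.0264
  (v27,v30,v31) [-++] → (1.3421, -1.44276, -0.0186415)–(1.3421, -1.87412, -0.45)  len=0.6100
  (v27,v31,v24) [-+-] → (1.3421, -1.87412, -0.45)–(1.3421, -1.97264, -0.351478)  len=0.1393
  (v24,v31,v28) [-++] → (1.3421, -1.97264, -0.351478)–(1.3421, -2.32411, 0)  len=0.4971

Chained into 2 loop(s):
  loop 1: 8 segments, perimeter = 2.5456
  loop 2: 8 segments, perimeter = 2.5456
Total perimeter = 5.091


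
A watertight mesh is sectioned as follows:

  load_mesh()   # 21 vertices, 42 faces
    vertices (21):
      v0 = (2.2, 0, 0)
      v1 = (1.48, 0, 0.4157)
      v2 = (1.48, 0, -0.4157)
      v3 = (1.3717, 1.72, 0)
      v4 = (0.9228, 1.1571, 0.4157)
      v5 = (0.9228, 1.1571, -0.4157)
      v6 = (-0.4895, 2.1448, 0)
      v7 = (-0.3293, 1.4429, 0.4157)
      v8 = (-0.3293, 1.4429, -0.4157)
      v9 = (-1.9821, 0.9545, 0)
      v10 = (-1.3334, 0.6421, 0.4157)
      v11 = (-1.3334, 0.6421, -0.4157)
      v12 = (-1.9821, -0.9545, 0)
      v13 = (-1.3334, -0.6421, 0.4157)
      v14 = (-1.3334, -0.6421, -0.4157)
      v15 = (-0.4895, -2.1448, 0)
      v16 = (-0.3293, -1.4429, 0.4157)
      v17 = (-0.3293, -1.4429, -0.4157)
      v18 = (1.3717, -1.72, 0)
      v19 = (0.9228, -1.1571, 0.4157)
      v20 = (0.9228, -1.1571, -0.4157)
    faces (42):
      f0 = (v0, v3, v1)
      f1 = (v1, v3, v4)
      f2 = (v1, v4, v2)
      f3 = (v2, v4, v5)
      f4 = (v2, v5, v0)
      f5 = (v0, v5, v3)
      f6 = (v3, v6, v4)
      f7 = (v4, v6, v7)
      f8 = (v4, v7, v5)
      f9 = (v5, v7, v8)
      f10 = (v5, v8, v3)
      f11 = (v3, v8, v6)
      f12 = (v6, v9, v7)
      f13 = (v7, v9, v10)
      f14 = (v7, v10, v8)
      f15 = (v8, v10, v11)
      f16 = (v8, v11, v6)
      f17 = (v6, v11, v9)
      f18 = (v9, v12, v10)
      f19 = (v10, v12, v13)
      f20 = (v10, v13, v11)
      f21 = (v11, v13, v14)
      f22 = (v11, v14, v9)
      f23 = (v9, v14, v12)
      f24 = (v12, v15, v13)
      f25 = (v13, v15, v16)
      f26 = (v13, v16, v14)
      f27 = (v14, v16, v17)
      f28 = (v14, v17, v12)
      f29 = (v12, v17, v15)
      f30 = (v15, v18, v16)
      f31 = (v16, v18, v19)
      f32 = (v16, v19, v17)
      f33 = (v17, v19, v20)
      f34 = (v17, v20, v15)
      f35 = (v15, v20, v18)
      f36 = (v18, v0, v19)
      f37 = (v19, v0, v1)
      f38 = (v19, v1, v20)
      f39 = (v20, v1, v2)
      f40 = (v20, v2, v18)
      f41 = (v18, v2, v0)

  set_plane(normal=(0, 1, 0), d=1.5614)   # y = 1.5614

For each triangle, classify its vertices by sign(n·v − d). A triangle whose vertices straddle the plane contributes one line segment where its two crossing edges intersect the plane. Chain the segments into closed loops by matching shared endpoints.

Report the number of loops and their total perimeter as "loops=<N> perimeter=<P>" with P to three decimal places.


Straddling triangles (10 of 42):
  (v0,v3,v1) [-+-] → (1.44808, 1.5614, 0)–(1.38169, 1.5614, 0.0383314)  len=0.0767
  (v1,v3,v4) [-+-] → (1.38169, 1.5614, 0.0383314)–(1.24522, 1.5614, 0.117126)  len=0.1576
  (v0,v5,v3) [--+] → (1.24522, 1.5614, -0.117126)–(1.44808, 1.5614, 0)  len=0.2342
  (v3,v6,v4) [++-] → (0.344696, 1.5614, 0.24554)–(1.24522, 1.5614, 0.117126)  len=0.9096
  (v4,v6,v7) [-+-] → (0.344696, 1.5614, 0.24554)–(-0.356346, 1.5614, 0.345518)  len=0.7081
  (v5,v8,v3) [--+] → (0.398122, 1.5614, -0.237929)–(1.24522, 1.5614, -0.117126)  len=0.8557
  (v3,v8,v6) [+-+] → (0.398122, 1.5614, -0.237929)–(-0.356346, 1.5614, -0.345518)  len=0.7621
  (v6,v9,v7) [+--] → (-1.22107, 1.5614, 0)–(-0.356346, 1.5614, 0.345518)  len=0.9312
  (v8,v11,v6) [--+] → (-0.817131, 1.5614, -0.161389)–(-0.356346, 1.5614, -0.345518)  len=0.4962
  (v6,v11,v9) [+--] → (-0.817131, 1.5614, -0.161389)–(-1.22107, 1.5614, 0)  len=0.4350

Chained into 1 loop(s):
  loop 1: 10 segments, perimeter = 5.5664
Total perimeter = 5.566

loops=1 perimeter=5.566


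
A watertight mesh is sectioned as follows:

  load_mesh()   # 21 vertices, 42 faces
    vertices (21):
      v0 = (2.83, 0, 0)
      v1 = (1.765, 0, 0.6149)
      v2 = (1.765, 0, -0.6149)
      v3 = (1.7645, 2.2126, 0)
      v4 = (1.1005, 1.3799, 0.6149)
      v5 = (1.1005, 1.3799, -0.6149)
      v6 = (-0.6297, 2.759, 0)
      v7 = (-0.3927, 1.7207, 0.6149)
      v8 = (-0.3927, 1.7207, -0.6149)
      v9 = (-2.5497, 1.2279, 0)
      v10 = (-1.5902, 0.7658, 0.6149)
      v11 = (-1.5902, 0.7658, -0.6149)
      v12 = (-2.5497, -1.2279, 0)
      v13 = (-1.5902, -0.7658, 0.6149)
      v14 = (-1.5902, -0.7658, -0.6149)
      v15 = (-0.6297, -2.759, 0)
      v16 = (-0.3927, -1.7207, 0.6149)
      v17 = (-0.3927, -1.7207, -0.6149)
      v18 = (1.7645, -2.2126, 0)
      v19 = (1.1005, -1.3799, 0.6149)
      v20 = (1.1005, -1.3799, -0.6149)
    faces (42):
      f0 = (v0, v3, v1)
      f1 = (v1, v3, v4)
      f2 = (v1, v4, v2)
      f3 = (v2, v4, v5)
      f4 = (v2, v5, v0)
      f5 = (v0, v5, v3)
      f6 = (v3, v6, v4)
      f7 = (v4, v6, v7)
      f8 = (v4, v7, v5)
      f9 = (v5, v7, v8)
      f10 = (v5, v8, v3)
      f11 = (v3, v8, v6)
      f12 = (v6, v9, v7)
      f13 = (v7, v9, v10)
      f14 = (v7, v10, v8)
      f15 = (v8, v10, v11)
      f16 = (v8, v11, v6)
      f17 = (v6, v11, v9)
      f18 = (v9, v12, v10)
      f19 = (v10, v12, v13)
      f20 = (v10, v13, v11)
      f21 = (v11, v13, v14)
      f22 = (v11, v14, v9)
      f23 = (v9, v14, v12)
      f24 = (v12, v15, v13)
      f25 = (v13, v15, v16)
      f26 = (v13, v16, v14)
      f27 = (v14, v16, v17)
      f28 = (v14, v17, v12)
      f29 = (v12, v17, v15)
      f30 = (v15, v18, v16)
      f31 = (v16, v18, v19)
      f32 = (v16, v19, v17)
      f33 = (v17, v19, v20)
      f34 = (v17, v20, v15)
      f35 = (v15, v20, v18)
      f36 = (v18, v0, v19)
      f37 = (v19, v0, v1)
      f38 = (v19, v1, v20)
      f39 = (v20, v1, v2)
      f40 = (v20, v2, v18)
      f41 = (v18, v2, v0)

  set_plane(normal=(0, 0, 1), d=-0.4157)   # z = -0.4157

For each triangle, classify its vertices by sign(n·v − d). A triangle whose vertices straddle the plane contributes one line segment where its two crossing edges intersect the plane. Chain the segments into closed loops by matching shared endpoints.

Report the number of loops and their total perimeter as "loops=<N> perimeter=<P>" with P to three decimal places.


Straddling triangles (28 of 42):
  (v1,v4,v2) [++-] → (1.65737, 0.223513, -0.4157)–(1.765, 0, -0.4157)  len=0.2481
  (v2,v4,v5) [-+-] → (1.65737, 0.223513, -0.4157)–(1.1005, 1.3799, -0.4157)  len=1.2835
  (v2,v5,v0) [--+] → (1.66078, 0.932874, -0.4157)–(2.11001, 0, -0.4157)  len=1.0354
  (v0,v5,v3) [+-+] → (1.66078, 0.932874, -0.4157)–(1.31561, 1.64966, -0.4157)  len=0.7956
  (v4,v7,v5) [++-] → (0.858635, 1.4351, -0.4157)–(1.1005, 1.3799, -0.4157)  len=0.2481
  (v5,v7,v8) [-+-] → (0.858635, 1.4351, -0.4157)–(-0.3927, 1.7207, -0.4157)  len=1.2835
  (v5,v8,v3) [--+] → (0.306136, 1.88005, -0.4157)–(1.31561, 1.64966, -0.4157)  len=1.0354
  (v3,v8,v6) [+-+] → (0.306136, 1.88005, -0.4157)–(-0.469477, 2.05706, -0.4157)  len=0.7956
  (v7,v10,v8) [++-] → (-0.586668, 1.56603, -0.4157)–(-0.3927, 1.7207, -0.4157)  len=0.2481
  (v8,v10,v11) [-+-] → (-0.586668, 1.56603, -0.4157)–(-1.5902, 0.7658, -0.4157)  len=1.2835
  (v8,v11,v6) [--+] → (-1.27904, 1.41151, -0.4157)–(-0.469477, 2.05706, -0.4157)  len=1.0354
  (v6,v11,v9) [+-+] → (-1.27904, 1.41151, -0.4157)–(-1.90103, 0.9155, -0.4157)  len=0.7956
  (v10,v13,v11) [++-] → (-1.5902, 0.517715, -0.4157)–(-1.5902, 0.7658, -0.4157)  len=0.2481
  (v11,v13,v14) [-+-] → (-1.5902, 0.517715, -0.4157)–(-1.5902, -0.7658, -0.4157)  len=1.2835
  (v11,v14,v9) [--+] → (-1.90103, -0.119931, -0.4157)–(-1.90103, 0.9155, -0.4157)  len=1.0354
  (v9,v14,v12) [+-+] → (-1.90103, -0.119931, -0.4157)–(-1.90103, -0.9155, -0.4157)  len=0.7956
  (v13,v16,v14) [++-] → (-1.39623, -0.920472, -0.4157)–(-1.5902, -0.7658, -0.4157)  len=0.2481
  (v14,v16,v17) [-+-] → (-1.39623, -0.920472, -0.4157)–(-0.3927, -1.7207, -0.4157)  len=1.2835
  (v14,v17,v12) [--+] → (-1.09147, -1.56105, -0.4157)–(-1.90103, -0.9155, -0.4157)  len=1.0354
  (v12,v17,v15) [+-+] → (-1.09147, -1.56105, -0.4157)–(-0.469477, -2.05706, -0.4157)  len=0.7956
  (v16,v19,v17) [++-] → (-0.150835, -1.6655, -0.4157)–(-0.3927, -1.7207, -0.4157)  len=0.2481
  (v17,v19,v20) [-+-] → (-0.150835, -1.6655, -0.4157)–(1.1005, -1.3799, -0.4157)  len=1.2835
  (v17,v20,v15) [--+] → (0.539993, -1.82667, -0.4157)–(-0.469477, -2.05706, -0.4157)  len=1.0354
  (v15,v20,v18) [+-+] → (0.539993, -1.82667, -0.4157)–(1.31561, -1.64966, -0.4157)  len=0.7956
  (v19,v1,v20) [++-] → (1.20813, -1.15639, -0.4157)–(1.1005, -1.3799, -0.4157)  len=0.2481
  (v20,v1,v2) [-+-] → (1.20813, -1.15639, -0.4157)–(1.765, 0, -0.4157)  len=1.2835
  (v20,v2,v18) [--+] → (1.76484, -0.716783, -0.4157)–(1.31561, -1.64966, -0.4157)  len=1.0354
  (v18,v2,v0) [+-+] → (1.76484, -0.716783, -0.4157)–(2.11001, 0, -0.4157)  len=0.7956

Chained into 2 loop(s):
  loop 1: 14 segments, perimeter = 10.7211
  loop 2: 14 segments, perimeter = 12.8169
Total perimeter = 23.538

loops=2 perimeter=23.538


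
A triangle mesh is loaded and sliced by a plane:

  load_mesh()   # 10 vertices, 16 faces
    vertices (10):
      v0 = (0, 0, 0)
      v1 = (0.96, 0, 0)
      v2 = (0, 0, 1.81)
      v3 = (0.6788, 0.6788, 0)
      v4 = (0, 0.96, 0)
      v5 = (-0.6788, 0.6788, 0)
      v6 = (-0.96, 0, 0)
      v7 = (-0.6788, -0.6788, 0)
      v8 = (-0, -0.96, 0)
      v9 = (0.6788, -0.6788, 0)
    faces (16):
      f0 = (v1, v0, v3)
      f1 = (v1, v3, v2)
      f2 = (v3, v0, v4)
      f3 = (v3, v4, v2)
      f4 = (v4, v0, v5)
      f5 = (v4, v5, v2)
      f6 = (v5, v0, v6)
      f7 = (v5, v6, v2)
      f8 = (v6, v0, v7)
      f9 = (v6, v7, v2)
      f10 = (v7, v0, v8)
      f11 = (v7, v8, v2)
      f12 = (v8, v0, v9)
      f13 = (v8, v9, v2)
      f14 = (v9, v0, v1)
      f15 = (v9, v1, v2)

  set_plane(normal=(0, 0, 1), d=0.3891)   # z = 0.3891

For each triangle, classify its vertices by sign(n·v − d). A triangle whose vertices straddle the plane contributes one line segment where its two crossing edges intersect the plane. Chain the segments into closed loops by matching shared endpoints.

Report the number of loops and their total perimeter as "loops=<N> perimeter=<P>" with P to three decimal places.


Straddling triangles (8 of 16):
  (v1,v3,v2) [--+] → (0.532877, 0.532877, 0.3891)–(0.753627, 0, 0.3891)  len=0.5768
  (v3,v4,v2) [--+] → (0, 0.753627, 0.3891)–(0.532877, 0.532877, 0.3891)  len=0.5768
  (v4,v5,v2) [--+] → (-0.532877, 0.532877, 0.3891)–(0, 0.753627, 0.3891)  len=0.5768
  (v5,v6,v2) [--+] → (-0.753627, 0, 0.3891)–(-0.532877, 0.532877, 0.3891)  len=0.5768
  (v6,v7,v2) [--+] → (-0.532877, -0.532877, 0.3891)–(-0.753627, 0, 0.3891)  len=0.5768
  (v7,v8,v2) [--+] → (0, -0.753627, 0.3891)–(-0.532877, -0.532877, 0.3891)  len=0.5768
  (v8,v9,v2) [--+] → (0.532877, -0.532877, 0.3891)–(0, -0.753627, 0.3891)  len=0.5768
  (v9,v1,v2) [--+] → (0.753627, 0, 0.3891)–(0.532877, -0.532877, 0.3891)  len=0.5768

Chained into 1 loop(s):
  loop 1: 8 segments, perimeter = 4.6143
Total perimeter = 4.614

loops=1 perimeter=4.614


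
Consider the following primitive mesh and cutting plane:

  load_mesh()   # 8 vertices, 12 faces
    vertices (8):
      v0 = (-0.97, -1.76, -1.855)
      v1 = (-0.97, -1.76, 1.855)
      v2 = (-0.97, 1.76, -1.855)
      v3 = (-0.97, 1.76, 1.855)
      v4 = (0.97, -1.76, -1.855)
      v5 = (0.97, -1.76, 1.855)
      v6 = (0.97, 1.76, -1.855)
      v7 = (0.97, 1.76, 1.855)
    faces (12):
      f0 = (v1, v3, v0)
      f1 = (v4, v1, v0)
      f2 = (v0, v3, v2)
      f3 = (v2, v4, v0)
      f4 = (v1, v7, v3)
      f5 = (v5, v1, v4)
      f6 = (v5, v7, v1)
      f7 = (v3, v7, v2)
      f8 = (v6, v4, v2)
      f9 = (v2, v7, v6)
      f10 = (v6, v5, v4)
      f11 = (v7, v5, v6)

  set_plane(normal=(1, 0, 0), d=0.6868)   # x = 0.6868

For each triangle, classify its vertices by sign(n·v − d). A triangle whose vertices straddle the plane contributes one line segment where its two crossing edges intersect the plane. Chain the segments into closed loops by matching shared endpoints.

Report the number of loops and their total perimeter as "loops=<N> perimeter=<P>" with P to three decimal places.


Straddling triangles (8 of 12):
  (v4,v1,v0) [+--] → (0.6868, -1.76, -1.31342)–(0.6868, -1.76, -1.855)  len=0.5416
  (v2,v4,v0) [-+-] → (0.6868, -1.24615, -1.855)–(0.6868, -1.76, -1.855)  len=0.5138
  (v1,v7,v3) [-+-] → (0.6868, 1.24615, 1.855)–(0.6868, 1.76, 1.855)  len=0.5138
  (v5,v1,v4) [+-+] → (0.6868, -1.76, 1.855)–(0.6868, -1.76, -1.31342)  len=3.1684
  (v5,v7,v1) [++-] → (0.6868, 1.24615, 1.855)–(0.6868, -1.76, 1.855)  len=3.0062
  (v3,v7,v2) [-+-] → (0.6868, 1.76, 1.855)–(0.6868, 1.76, 1.31342)  len=0.5416
  (v6,v4,v2) [++-] → (0.6868, -1.24615, -1.855)–(0.6868, 1.76, -1.855)  len=3.0062
  (v2,v7,v6) [-++] → (0.6868, 1.76, 1.31342)–(0.6868, 1.76, -1.855)  len=3.1684

Chained into 1 loop(s):
  loop 1: 8 segments, perimeter = 14.4600
Total perimeter = 14.460

loops=1 perimeter=14.460


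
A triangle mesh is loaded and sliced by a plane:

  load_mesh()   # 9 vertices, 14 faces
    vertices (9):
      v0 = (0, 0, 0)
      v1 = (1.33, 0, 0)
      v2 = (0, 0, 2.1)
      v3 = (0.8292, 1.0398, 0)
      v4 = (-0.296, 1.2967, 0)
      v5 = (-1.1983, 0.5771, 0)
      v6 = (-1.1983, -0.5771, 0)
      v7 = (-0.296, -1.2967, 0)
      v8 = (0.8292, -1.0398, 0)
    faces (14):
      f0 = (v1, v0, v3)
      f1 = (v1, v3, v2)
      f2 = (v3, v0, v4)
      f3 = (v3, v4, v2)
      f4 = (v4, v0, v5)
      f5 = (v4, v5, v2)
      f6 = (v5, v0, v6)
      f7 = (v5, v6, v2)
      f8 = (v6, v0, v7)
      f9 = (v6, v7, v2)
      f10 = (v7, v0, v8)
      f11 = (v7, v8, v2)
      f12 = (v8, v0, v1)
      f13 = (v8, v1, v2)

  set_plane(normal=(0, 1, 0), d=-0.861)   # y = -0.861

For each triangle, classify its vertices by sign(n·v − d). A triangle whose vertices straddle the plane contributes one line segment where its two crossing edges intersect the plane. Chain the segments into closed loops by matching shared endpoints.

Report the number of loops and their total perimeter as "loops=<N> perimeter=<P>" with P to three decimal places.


loops=1 perimeter=4.090

Straddling triangles (6 of 14):
  (v6,v0,v7) [++-] → (-0.196542, -0.861, 0)–(-0.84232, -0.861, 0)  len=0.6458
  (v6,v7,v2) [+-+] → (-0.84232, -0.861, 0)–(-0.196542, -0.861, 0.705614)  len=0.9565
  (v7,v0,v8) [-+-] → (-0.196542, -0.861, 0)–(0.686614, -0.861, 0)  len=0.8832
  (v7,v8,v2) [--+] → (0.686614, -0.861, 0.361108)–(-0.196542, -0.861, 0.705614)  len=0.9480
  (v8,v0,v1) [-++] → (0.686614, -0.861, 0)–(0.915316, -0.861, 0)  len=0.2287
  (v8,v1,v2) [-++] → (0.915316, -0.861, 0)–(0.686614, -0.861, 0.361108)  len=0.4274

Chained into 1 loop(s):
  loop 1: 6 segments, perimeter = 4.0896
Total perimeter = 4.090


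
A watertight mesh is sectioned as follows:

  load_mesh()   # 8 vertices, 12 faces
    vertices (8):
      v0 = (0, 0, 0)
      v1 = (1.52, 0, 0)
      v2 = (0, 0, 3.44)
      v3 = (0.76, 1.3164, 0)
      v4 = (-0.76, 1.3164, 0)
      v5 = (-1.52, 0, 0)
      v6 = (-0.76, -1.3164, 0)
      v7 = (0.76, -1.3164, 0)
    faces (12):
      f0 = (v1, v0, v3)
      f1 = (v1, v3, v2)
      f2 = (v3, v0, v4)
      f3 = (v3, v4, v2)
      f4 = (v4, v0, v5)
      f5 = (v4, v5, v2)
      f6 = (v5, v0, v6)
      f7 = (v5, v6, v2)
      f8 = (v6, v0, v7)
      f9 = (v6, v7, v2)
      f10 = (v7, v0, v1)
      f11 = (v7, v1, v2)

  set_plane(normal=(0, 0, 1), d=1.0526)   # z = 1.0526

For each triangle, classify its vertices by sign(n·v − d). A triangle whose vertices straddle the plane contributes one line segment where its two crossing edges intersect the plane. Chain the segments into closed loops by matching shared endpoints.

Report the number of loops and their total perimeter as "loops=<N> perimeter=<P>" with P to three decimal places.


loops=1 perimeter=6.329

Straddling triangles (6 of 12):
  (v1,v3,v2) [--+] → (0.527449, 0.913597, 1.0526)–(1.0549, 0, 1.0526)  len=1.0549
  (v3,v4,v2) [--+] → (-0.527449, 0.913597, 1.0526)–(0.527449, 0.913597, 1.0526)  len=1.0549
  (v4,v5,v2) [--+] → (-1.0549, 0, 1.0526)–(-0.527449, 0.913597, 1.0526)  len=1.0549
  (v5,v6,v2) [--+] → (-0.527449, -0.913597, 1.0526)–(-1.0549, 0, 1.0526)  len=1.0549
  (v6,v7,v2) [--+] → (0.527449, -0.913597, 1.0526)–(-0.527449, -0.913597, 1.0526)  len=1.0549
  (v7,v1,v2) [--+] → (1.0549, 0, 1.0526)–(0.527449, -0.913597, 1.0526)  len=1.0549

Chained into 1 loop(s):
  loop 1: 6 segments, perimeter = 6.3295
Total perimeter = 6.329


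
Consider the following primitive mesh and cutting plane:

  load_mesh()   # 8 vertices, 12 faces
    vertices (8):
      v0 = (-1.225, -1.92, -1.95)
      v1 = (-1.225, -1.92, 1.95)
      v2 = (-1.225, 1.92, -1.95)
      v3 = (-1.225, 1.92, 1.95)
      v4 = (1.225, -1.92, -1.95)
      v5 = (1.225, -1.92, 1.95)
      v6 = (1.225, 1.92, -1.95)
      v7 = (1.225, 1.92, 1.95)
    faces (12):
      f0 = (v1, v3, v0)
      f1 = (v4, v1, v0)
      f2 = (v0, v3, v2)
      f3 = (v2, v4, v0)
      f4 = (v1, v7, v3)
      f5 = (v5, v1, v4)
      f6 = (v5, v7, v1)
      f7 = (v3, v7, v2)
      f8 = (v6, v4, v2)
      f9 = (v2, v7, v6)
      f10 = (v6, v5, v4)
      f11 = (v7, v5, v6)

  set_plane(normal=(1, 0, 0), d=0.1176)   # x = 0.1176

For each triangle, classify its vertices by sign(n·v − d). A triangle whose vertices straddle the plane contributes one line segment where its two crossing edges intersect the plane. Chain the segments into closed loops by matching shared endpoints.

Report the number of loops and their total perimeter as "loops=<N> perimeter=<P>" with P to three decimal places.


Straddling triangles (8 of 12):
  (v4,v1,v0) [+--] → (0.1176, -1.92, -0.1872)–(0.1176, -1.92, -1.95)  len=1.7628
  (v2,v4,v0) [-+-] → (0.1176, -0.18432, -1.95)–(0.1176, -1.92, -1.95)  len=1.7357
  (v1,v7,v3) [-+-] → (0.1176, 0.18432, 1.95)–(0.1176, 1.92, 1.95)  len=1.7357
  (v5,v1,v4) [+-+] → (0.1176, -1.92, 1.95)–(0.1176, -1.92, -0.1872)  len=2.1372
  (v5,v7,v1) [++-] → (0.1176, 0.18432, 1.95)–(0.1176, -1.92, 1.95)  len=2.1043
  (v3,v7,v2) [-+-] → (0.1176, 1.92, 1.95)–(0.1176, 1.92, 0.1872)  len=1.7628
  (v6,v4,v2) [++-] → (0.1176, -0.18432, -1.95)–(0.1176, 1.92, -1.95)  len=2.1043
  (v2,v7,v6) [-++] → (0.1176, 1.92, 0.1872)–(0.1176, 1.92, -1.95)  len=2.1372

Chained into 1 loop(s):
  loop 1: 8 segments, perimeter = 15.4800
Total perimeter = 15.480

loops=1 perimeter=15.480


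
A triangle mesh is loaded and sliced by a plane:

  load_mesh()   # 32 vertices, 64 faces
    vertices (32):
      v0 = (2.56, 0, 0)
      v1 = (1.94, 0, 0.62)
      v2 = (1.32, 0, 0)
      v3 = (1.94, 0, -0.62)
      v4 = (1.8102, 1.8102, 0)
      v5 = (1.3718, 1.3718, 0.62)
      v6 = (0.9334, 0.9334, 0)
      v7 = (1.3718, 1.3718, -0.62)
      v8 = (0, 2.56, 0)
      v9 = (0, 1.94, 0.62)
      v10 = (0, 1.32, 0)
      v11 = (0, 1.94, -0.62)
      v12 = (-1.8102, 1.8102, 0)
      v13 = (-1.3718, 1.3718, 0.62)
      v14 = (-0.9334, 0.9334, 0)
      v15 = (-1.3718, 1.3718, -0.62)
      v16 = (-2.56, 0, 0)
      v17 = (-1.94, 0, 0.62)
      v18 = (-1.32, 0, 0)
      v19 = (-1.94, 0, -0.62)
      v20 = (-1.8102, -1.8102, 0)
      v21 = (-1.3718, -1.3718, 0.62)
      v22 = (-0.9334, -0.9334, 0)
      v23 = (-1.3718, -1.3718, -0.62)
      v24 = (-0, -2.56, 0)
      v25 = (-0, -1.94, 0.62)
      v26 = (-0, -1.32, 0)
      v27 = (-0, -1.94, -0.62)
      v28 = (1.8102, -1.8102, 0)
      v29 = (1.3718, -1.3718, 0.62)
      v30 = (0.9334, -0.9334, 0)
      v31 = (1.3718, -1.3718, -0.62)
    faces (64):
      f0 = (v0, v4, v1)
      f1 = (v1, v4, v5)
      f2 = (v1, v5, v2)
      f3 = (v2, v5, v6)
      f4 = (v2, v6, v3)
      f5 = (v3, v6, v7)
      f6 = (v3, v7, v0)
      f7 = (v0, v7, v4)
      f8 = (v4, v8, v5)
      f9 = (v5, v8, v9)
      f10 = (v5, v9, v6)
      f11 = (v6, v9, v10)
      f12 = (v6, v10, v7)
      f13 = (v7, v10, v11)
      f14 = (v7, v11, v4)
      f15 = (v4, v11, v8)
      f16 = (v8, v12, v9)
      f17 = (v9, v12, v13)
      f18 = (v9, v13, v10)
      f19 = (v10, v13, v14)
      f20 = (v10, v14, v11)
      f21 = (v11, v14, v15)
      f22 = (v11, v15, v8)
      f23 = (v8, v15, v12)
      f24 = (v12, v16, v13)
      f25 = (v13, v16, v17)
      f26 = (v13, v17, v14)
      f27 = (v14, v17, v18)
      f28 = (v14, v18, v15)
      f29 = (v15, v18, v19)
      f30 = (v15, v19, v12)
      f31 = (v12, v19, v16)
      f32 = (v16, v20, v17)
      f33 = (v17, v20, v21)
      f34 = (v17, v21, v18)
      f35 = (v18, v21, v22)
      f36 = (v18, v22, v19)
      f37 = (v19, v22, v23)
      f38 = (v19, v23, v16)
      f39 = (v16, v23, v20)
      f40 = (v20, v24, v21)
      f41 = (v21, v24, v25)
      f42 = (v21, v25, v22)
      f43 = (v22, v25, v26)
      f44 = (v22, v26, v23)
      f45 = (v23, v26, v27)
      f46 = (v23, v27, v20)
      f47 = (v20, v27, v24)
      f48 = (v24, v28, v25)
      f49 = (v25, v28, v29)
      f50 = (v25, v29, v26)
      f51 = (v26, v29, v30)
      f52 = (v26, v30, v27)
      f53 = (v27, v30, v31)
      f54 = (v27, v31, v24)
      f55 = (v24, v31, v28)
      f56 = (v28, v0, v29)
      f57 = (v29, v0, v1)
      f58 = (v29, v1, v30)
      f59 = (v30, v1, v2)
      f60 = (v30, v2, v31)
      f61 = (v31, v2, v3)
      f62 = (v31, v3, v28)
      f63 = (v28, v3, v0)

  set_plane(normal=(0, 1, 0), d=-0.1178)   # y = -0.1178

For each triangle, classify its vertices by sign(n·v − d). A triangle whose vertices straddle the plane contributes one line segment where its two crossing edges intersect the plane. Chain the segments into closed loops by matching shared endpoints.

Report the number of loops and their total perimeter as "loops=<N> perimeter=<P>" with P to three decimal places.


loops=2 perimeter=7.014

Straddling triangles (16 of 64):
  (v16,v20,v17) [+-+] → (-2.51121, -0.1178, 0)–(-1.93155, -0.1178, 0.579653)  len=0.8198
  (v17,v20,v21) [+--] → (-1.93155, -0.1178, 0.579653)–(-1.89121, -0.1178, 0.62)  len=0.0571
  (v17,v21,v18) [+-+] → (-1.89121, -0.1178, 0.62)–(-1.32445, -0.1178, 0.053241)  len=0.8015
  (v18,v21,v22) [+--] → (-1.32445, -0.1178, 0.053241)–(-1.27121, -0.1178, 0)  len=0.0753
  (v18,v22,v19) [+-+] → (-1.27121, -0.1178, 0)–(-1.81296, -0.1178, -0.541753)  len=0.7662
  (v19,v22,v23) [+--] → (-1.81296, -0.1178, -0.541753)–(-1.89121, -0.1178, -0.62)  len=0.1107
  (v19,v23,v16) [+-+] → (-1.89121, -0.1178, -0.62)–(-2.45797, -0.1178, -0.053241)  len=0.8015
  (v16,v23,v20) [+--] → (-2.45797, -0.1178, -0.053241)–(-2.51121, -0.1178, 0)  len=0.0753
  (v28,v0,v29) [-+-] → (2.51121, -0.1178, 0)–(2.45797, -0.1178, 0.053241)  len=0.0753
  (v29,v0,v1) [-++] → (2.45797, -0.1178, 0.053241)–(1.89121, -0.1178, 0.62)  len=0.8015
  (v29,v1,v30) [-+-] → (1.89121, -0.1178, 0.62)–(1.81296, -0.1178, 0.541753)  len=0.1107
  (v30,v1,v2) [-++] → (1.81296, -0.1178, 0.541753)–(1.27121, -0.1178, 0)  len=0.7662
  (v30,v2,v31) [-+-] → (1.27121, -0.1178, 0)–(1.32445, -0.1178, -0.053241)  len=0.0753
  (v31,v2,v3) [-++] → (1.32445, -0.1178, -0.053241)–(1.89121, -0.1178, -0.62)  len=0.8015
  (v31,v3,v28) [-+-] → (1.89121, -0.1178, -0.62)–(1.93155, -0.1178, -0.579653)  len=0.0571
  (v28,v3,v0) [-++] → (1.93155, -0.1178, -0.579653)–(2.51121, -0.1178, 0)  len=0.8198

Chained into 2 loop(s):
  loop 1: 8 segments, perimeter = 3.5072
  loop 2: 8 segments, perimeter = 3.5072
Total perimeter = 7.014
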